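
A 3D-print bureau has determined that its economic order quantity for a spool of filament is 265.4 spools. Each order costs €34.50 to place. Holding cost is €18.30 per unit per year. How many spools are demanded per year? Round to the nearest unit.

Squaring Q* = √(2DS/H) gives Q*² = 2DS/H.
From Q* = √(2DS/H): D = Q*²H / (2S) = 265.4² × 18.3 / (2 × 34.5) = 18681.160.

D ≈ 18,681 spools per year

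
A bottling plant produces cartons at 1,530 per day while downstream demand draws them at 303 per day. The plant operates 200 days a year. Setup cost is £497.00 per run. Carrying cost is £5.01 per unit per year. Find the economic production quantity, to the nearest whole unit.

Annual demand D = 303 × 200 = 60,600.
Production build-up factor (1 − d/p) = 1 − 303/1,530 = 0.8020.
Q* = √(2DS / (H(1 − d/p))) = √(2 × 60,600 × 497 / (5.01 × 0.8020)).
= √(60,236,400 / 4.0178) ≈ 3871.989.

Q* ≈ 3,872 cartons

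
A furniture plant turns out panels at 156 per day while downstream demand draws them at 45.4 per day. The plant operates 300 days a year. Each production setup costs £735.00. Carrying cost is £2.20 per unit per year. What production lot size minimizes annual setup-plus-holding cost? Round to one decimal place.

Annual demand D = 45.4 × 300 = 13,620.
Production build-up factor (1 − d/p) = 1 − 45.4/156 = 0.7090.
Q* = √(2DS / (H(1 − d/p))) = √(2 × 13,620 × 735 / (2.2 × 0.7090)).
= √(20,021,400 / 1.5597) ≈ 3582.784.

Q* ≈ 3,582.8 panels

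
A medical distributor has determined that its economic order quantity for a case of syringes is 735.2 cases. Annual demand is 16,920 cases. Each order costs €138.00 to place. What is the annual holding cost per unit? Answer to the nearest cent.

Squaring Q* = √(2DS/H) gives Q*² = 2DS/H.
From Q* = √(2DS/H): H = 2DS / Q*² = 2 × 16,920 × 138 / 735.2² = 8.6397.

H ≈ €8.64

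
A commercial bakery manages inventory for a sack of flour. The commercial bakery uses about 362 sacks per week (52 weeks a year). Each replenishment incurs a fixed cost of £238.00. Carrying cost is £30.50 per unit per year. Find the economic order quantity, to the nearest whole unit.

Annual demand D = 362 × 52 = 18,824.
EOQ = √(2DS / H) = √(2 × 18,824 × 238 / 30.5).
= √(8,960,224 / 30.5) = √293,777.8361 ≈ 542.013.

Q* ≈ 542 sacks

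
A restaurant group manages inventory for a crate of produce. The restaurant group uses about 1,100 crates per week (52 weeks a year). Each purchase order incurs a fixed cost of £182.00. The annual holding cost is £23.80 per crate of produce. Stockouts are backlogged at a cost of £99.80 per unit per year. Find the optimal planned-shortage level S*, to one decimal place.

Annual demand D = 1,100 × 52 = 57,200.
With planned backorders, Q* = √(2DS/H) · √((H+B)/B).
√(2DS/H) = √(2 × 57,200 × 182 / 23.8) = 935.320.
√((H+B)/B) = √((23.8+99.8)/99.8) = 1.1129.
Q* ≈ 1040.888.
S* = Q* · H/(H+B) = 1040.888 × 23.8/123.6 ≈ 200.430.

S* ≈ 200.4 crates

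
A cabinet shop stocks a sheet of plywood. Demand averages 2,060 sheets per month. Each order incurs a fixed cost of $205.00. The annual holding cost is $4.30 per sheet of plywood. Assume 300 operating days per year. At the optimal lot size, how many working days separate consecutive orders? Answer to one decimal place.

Annual demand D = 2,060 × 12 = 24,720.
EOQ = √(2DS/H) = √(2 × 24,720 × 205 / 4.3) ≈ 1535.26.
Cycle time = Q*/D × 300 = 1535.26 / 24,720 × 300 ≈ 18.632 days.

T ≈ 18.6 days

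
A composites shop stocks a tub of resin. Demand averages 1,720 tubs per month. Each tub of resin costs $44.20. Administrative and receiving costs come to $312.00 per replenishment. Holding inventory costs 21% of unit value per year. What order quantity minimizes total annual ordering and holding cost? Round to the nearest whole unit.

Annual demand D = 1,720 × 12 = 20,640.
Holding cost H = 0.21 × $44.20 = $9.2820 per unit per year.
EOQ = √(2DS / H) = √(2 × 20,640 × 312 / 9.282).
= √(12,879,360 / 9.282) = √1,387,563.0252 ≈ 1177.949.

Q* ≈ 1,178 tubs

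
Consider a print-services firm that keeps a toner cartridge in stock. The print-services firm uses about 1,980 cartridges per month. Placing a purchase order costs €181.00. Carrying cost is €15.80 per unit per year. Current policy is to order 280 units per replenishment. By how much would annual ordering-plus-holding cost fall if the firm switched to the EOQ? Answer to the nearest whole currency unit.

Extra cost ≈ €5,914 per year

Annual demand D = 1,980 × 12 = 23,760.
EOQ = √(2DS/H) = √(2 × 23,760 × 181 / 15.8) ≈ 737.82.
Cost at Q* = (D/Q*)S + (Q*/2)H = √(2DSH) ≈ €11,657.52.
Cost at Q = 280: (23,760/280)×181 + (280/2)×15.8 = €15,359.14 + €2,212.00 = €17,571.14.
Excess = €17,571.14 − €11,657.52 = €5,913.63.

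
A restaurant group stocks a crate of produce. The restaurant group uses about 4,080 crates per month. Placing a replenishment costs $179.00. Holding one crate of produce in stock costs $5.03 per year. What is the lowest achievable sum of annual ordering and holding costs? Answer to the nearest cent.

TC* ≈ $9,389.58

Annual demand D = 4,080 × 12 = 48,960.
EOQ = √(2DS/H) = √(2 × 48,960 × 179 / 5.03) ≈ 1866.72.
At the optimum the two cost components are equal, so total cost = 2·(Q*/2)H = Q*·H.
Minimum total = √(2DSH) = √(2 × 48,960 × 179 × 5.03) ≈ 9389.581.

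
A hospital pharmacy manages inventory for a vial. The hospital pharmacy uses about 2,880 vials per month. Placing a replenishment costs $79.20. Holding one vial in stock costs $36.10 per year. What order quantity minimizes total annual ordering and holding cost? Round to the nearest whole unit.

Annual demand D = 2,880 × 12 = 34,560.
EOQ = √(2DS / H) = √(2 × 34,560 × 79.2 / 36.1).
= √(5,474,304 / 36.1) = √151,642.7701 ≈ 389.413.

Q* ≈ 389 vials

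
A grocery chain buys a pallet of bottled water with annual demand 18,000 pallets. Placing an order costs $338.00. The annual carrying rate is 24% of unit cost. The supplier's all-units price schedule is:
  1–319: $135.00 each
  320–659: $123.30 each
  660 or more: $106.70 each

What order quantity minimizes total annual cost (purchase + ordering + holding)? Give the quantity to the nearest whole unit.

Q* ≈ 689 pallets

Holding cost per unit per year at price C is H = 0.24·C.
Candidates are each tier's EOQ (if it falls in that tier) and each price-break quantity.
Tier 1 ($135.00): EOQ = 612.8 exceeds tier's upper bound 319, so this tier is dominated.
EOQ at $123.30 = 641.2 (feasible in tier 2): TC = 18,000×$123.30 + (18,000/641.2)×338 + (641.2/2)×0.24×$123.30 = $2,238,375.65.
EOQ at $106.70 = 689.3 (feasible in tier 3): TC = 18,000×$106.70 + (18,000/689.3)×338 + (689.3/2)×0.24×$106.70 = $1,938,252.14.
Lowest total cost is $1,938,252.14 at Q = 689.3.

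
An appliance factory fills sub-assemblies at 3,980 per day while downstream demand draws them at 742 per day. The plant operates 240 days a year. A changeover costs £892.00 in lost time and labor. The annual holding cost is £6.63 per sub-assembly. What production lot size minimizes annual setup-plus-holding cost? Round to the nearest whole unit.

Q* ≈ 7,675 sub-assemblies

Annual demand D = 742 × 240 = 178,080.
Production build-up factor (1 − d/p) = 1 − 742/3,980 = 0.8136.
Q* = √(2DS / (H(1 − d/p))) = √(2 × 178,080 × 892 / (6.63 × 0.8136)).
= √(317,694,720 / 5.394) ≈ 7674.522.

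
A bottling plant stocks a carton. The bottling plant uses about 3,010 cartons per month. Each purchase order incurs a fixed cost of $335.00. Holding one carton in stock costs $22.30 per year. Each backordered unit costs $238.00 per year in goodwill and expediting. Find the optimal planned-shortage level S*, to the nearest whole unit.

S* ≈ 93 cartons

Annual demand D = 3,010 × 12 = 36,120.
With planned backorders, Q* = √(2DS/H) · √((H+B)/B).
√(2DS/H) = √(2 × 36,120 × 335 / 22.3) = 1041.739.
√((H+B)/B) = √((22.3+238)/238) = 1.0458.
Q* ≈ 1089.450.
S* = Q* · H/(H+B) = 1089.450 × 22.3/260.3 ≈ 93.334.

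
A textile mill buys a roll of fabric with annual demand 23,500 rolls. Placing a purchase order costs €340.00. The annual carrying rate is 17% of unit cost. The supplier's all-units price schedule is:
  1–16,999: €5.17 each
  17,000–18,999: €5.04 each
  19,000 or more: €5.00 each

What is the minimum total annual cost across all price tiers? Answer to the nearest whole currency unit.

TC* ≈ €125,243

Holding cost per unit per year at price C is H = 0.17·C.
Candidates are each tier's EOQ (if it falls in that tier) and each price-break quantity.
EOQ at €5.17 = 4264.0 (feasible in tier 1): TC = 23,500×€5.17 + (23,500/4264.0)×340 + (4264.0/2)×0.17×€5.17 = €125,242.64.
EOQ at €5.04 = 4318.7 < 17000, so use break Q=17000: TC = 23,500×€5.04 + (23,500/17000.0)×340 + (17000.0/2)×0.17×€5.04 = €126,192.80.
EOQ at €5.00 = 4335.9 < 19000, so use break Q=19000: TC = 23,500×€5.00 + (23,500/19000.0)×340 + (19000.0/2)×0.17×€5.00 = €125,995.53.
Lowest total cost among the candidates is at Q = 4264.0.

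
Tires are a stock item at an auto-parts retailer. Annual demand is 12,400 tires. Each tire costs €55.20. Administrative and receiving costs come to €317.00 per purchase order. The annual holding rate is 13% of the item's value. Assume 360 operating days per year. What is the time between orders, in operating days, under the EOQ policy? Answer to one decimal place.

Holding cost H = 0.13 × €55.20 = €7.1760 per unit per year.
The optimal lot size = √(2DS/H) = √(2 × 12,400 × 317 / 7.176) ≈ 1046.68.
Cycle time = Q*/D × 360 = 1046.68 / 12,400 × 360 ≈ 30.388 days.

T ≈ 30.4 days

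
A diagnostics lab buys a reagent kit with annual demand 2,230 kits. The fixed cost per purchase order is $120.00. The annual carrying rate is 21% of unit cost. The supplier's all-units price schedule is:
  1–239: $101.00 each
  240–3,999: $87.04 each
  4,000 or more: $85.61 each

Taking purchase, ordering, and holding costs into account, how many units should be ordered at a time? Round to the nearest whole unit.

Q* ≈ 240 kits

Holding cost per unit per year at price C is H = 0.21·C.
Candidates are each tier's EOQ (if it falls in that tier) and each price-break quantity.
EOQ at $101.00 = 158.9 (feasible in tier 1): TC = 2,230×$101.00 + (2,230/158.9)×120 + (158.9/2)×0.21×$101.00 = $228,599.21.
EOQ at $87.04 = 171.1 < 240, so use break Q=240: TC = 2,230×$87.04 + (2,230/240.0)×120 + (240.0/2)×0.21×$87.04 = $197,407.61.
EOQ at $85.61 = 172.5 < 4000, so use break Q=4000: TC = 2,230×$85.61 + (2,230/4000.0)×120 + (4000.0/2)×0.21×$85.61 = $226,933.40.
Lowest total cost is $197,407.61 at Q = 240.0.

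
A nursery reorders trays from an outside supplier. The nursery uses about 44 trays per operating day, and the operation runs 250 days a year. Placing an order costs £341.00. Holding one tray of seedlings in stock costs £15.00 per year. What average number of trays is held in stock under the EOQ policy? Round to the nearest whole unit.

Annual demand D = 44 × 250 = 11,000.
Q* = √(2DS/H) = √(2 × 11,000 × 341 / 15) ≈ 707.20.
Average inventory = Q*/2 ≈ 707.20 / 2 = 353.601.

Average inventory ≈ 354 trays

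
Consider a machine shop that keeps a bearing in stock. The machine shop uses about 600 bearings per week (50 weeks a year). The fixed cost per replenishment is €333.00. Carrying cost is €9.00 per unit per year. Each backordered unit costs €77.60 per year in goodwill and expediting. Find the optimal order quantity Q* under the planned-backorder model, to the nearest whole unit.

Q* ≈ 1,574 bearings

Annual demand D = 600 × 50 = 30,000.
With planned backorders, Q* = √(2DS/H) · √((H+B)/B).
√(2DS/H) = √(2 × 30,000 × 333 / 9) = 1489.966.
√((H+B)/B) = √((9+77.6)/77.6) = 1.0564.
Q* ≈ 1573.999.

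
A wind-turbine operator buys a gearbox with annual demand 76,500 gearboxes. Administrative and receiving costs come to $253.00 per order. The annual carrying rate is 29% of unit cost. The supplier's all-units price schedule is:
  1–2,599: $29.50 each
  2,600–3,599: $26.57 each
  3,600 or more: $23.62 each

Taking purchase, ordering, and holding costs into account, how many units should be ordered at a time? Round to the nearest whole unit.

Q* ≈ 3,600 gearboxes

Holding cost per unit per year at price C is H = 0.29·C.
Evaluate total cost at each tier's feasible EOQ or, if the EOQ is below the tier, at the tier's minimum quantity.
EOQ at $29.50 = 2127.1 (feasible in tier 1): TC = 76,500×$29.50 + (76,500/2127.1)×253 + (2127.1/2)×0.29×$29.50 = $2,274,947.68.
EOQ at $26.57 = 2241.4 < 2600, so use break Q=2600: TC = 76,500×$26.57 + (76,500/2600.0)×253 + (2600.0/2)×0.29×$26.57 = $2,050,065.93.
EOQ at $23.62 = 2377.2 < 3600, so use break Q=3600: TC = 76,500×$23.62 + (76,500/3600.0)×253 + (3600.0/2)×0.29×$23.62 = $1,824,635.89.
Lowest total cost is $1,824,635.89 at Q = 3600.0.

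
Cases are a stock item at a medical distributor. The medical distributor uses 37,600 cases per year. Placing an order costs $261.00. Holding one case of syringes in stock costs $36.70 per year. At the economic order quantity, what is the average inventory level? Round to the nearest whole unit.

Average inventory ≈ 366 cases

EOQ = √(2DS/H) = √(2 × 37,600 × 261 / 36.7) ≈ 731.30.
Average inventory = Q*/2 ≈ 731.30 / 2 = 365.650.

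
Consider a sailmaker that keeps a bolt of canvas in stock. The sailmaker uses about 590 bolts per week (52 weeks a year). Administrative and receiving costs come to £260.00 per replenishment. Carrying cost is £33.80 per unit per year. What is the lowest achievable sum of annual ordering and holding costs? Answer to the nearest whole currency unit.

TC* ≈ £23,221

Annual demand D = 590 × 52 = 30,680.
EOQ = √(2DS/H) = √(2 × 30,680 × 260 / 33.8) ≈ 687.02.
At Q*, ordering cost (D/Q*)S equals holding cost (Q*/2)H, each = √(DSH/2).
Minimum total = √(2DSH) = √(2 × 30,680 × 260 × 33.8) ≈ 23221.363.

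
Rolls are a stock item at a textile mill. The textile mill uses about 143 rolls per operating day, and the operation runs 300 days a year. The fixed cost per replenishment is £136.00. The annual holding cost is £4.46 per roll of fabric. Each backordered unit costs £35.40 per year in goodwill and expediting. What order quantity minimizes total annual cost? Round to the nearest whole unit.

Q* ≈ 1,716 rolls

Annual demand D = 143 × 300 = 42,900.
With planned backorders, Q* = √(2DS/H) · √((H+B)/B).
√(2DS/H) = √(2 × 42,900 × 136 / 4.46) = 1617.505.
√((H+B)/B) = √((4.46+35.4)/35.4) = 1.0611.
Q* ≈ 1716.377.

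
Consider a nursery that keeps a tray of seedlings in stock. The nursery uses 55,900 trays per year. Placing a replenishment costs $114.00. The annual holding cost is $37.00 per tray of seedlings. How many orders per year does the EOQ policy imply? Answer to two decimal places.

N ≈ 95.24 orders per year

EOQ = √(2DS/H) = √(2 × 55,900 × 114 / 37) ≈ 586.91.
Orders per year = D / Q* = 55,900 / 586.91 ≈ 95.244.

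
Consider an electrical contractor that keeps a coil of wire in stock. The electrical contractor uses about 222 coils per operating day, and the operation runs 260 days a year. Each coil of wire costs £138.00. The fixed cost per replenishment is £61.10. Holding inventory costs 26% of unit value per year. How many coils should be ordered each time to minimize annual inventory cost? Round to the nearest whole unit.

Annual demand D = 222 × 260 = 57,720.
Holding cost H = 0.26 × £138.00 = £35.8800 per unit per year.
EOQ = √(2DS / H) = √(2 × 57,720 × 61.1 / 35.88).
= √(7,053,384 / 35.88) = √196,582.6087 ≈ 443.376.

Q* ≈ 443 coils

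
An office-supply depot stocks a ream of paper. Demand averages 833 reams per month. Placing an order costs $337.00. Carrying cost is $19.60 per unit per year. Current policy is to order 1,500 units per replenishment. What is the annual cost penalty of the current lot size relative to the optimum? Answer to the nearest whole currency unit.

Extra cost ≈ $5,454 per year

Annual demand D = 833 × 12 = 9,996.
EOQ = √(2DS/H) = √(2 × 9,996 × 337 / 19.6) ≈ 586.29.
Cost at Q* = (D/Q*)S + (Q*/2)H = √(2DSH) ≈ $11,491.35.
Cost at Q = 1,500: (9,996/1,500)×337 + (1,500/2)×19.6 = $2,245.77 + $14,700.00 = $16,945.77.
Excess = $16,945.77 − $11,491.35 = $5,454.42.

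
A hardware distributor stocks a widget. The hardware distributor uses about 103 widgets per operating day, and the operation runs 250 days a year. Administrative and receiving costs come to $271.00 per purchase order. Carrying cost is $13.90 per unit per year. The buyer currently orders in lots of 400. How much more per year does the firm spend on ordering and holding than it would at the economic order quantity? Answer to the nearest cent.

Extra cost ≈ $6,297.40 per year

Annual demand D = 103 × 250 = 25,750.
EOQ = √(2DS/H) = √(2 × 25,750 × 271 / 13.9) ≈ 1002.03.
Cost at Q* = (D/Q*)S + (Q*/2)H = √(2DSH) ≈ $13,928.22.
Cost at Q = 400: (25,750/400)×271 + (400/2)×13.9 = $17,445.62 + $2,780.00 = $20,225.62.
Excess = $20,225.62 − $13,928.22 = $6,297.40.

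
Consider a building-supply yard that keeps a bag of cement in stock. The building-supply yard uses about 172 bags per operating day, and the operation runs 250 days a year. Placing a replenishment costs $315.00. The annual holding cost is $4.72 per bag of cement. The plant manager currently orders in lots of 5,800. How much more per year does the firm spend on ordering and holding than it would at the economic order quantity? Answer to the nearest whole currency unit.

Extra cost ≈ $4,716 per year

Annual demand D = 172 × 250 = 43,000.
EOQ = √(2DS/H) = √(2 × 43,000 × 315 / 4.72) ≈ 2395.71.
Cost at Q* = (D/Q*)S + (Q*/2)H = √(2DSH) ≈ $11,307.73.
Cost at Q = 5,800: (43,000/5,800)×315 + (5,800/2)×4.72 = $2,335.34 + $13,688.00 = $16,023.34.
Excess = $16,023.34 − $11,307.73 = $4,715.61.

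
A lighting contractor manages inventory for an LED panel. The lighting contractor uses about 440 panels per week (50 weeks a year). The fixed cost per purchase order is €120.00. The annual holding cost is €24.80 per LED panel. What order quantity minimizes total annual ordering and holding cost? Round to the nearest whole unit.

Annual demand D = 440 × 50 = 22,000.
EOQ = √(2DS / H) = √(2 × 22,000 × 120 / 24.8).
= √(5,280,000 / 24.8) = √212,903.2258 ≈ 461.414.

Q* ≈ 461 panels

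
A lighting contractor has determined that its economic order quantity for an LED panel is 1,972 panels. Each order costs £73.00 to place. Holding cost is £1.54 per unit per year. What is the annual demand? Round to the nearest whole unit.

Squaring Q* = √(2DS/H) gives Q*² = 2DS/H.
From Q* = √(2DS/H): D = Q*²H / (2S) = 1,972² × 1.54 / (2 × 73) = 41018.681.

D ≈ 41,019 panels per year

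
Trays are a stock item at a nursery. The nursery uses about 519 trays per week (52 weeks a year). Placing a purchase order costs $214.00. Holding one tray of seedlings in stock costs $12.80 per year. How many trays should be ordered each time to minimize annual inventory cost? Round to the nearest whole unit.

Q* ≈ 950 trays

Annual demand D = 519 × 52 = 26,988.
EOQ = √(2DS / H) = √(2 × 26,988 × 214 / 12.8).
= √(11,550,864 / 12.8) = √902,411.25 ≈ 949.953.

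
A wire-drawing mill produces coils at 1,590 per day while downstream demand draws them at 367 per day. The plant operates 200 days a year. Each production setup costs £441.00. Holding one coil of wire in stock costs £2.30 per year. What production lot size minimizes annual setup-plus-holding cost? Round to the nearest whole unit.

Annual demand D = 367 × 200 = 73,400.
Production build-up factor (1 − d/p) = 1 − 367/1,590 = 0.7692.
Q* = √(2DS / (H(1 − d/p))) = √(2 × 73,400 × 441 / (2.3 × 0.7692)).
= √(64,738,800 / 1.7691) ≈ 6049.281.

Q* ≈ 6,049 coils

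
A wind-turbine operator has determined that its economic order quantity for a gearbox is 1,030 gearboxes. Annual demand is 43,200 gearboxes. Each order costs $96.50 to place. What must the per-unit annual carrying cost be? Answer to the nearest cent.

Invert the EOQ relation Q*² = 2DS/H.
From Q* = √(2DS/H): H = 2DS / Q*² = 2 × 43,200 × 96.5 / 1,030² = 7.8590.

H ≈ $7.86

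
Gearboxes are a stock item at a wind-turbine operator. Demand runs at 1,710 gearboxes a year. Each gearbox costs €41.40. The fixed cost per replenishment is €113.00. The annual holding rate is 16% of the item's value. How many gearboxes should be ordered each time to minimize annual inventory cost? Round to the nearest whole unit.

Holding cost H = 0.16 × €41.40 = €6.6240 per unit per year.
EOQ = √(2DS / H) = √(2 × 1,710 × 113 / 6.624).
= √(386,460 / 6.624) = √58,342.3913 ≈ 241.542.

Q* ≈ 242 gearboxes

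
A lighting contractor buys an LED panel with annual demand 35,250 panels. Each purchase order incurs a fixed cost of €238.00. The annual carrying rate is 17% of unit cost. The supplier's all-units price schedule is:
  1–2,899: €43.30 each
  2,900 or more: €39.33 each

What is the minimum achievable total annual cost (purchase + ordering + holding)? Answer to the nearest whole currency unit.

Holding cost per unit per year at price C is H = 0.17·C.
For each price level, check whether its EOQ is feasible; otherwise the best quantity at that price is the breakpoint.
EOQ at €43.30 = 1509.8 (feasible in tier 1): TC = 35,250×€43.30 + (35,250/1509.8)×238 + (1509.8/2)×0.17×€43.30 = €1,537,438.52.
EOQ at €39.33 = 1584.2 < 2900, so use break Q=2900: TC = 35,250×€39.33 + (35,250/2900.0)×238 + (2900.0/2)×0.17×€39.33 = €1,398,970.28.
Lowest total cost among the candidates is at Q = 2900.0.

TC* ≈ €1,398,970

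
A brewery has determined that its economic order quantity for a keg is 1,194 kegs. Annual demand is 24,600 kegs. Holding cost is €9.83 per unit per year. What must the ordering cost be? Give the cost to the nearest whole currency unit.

Invert the EOQ relation Q*² = 2DS/H.
From Q* = √(2DS/H): S = Q*²H / (2D) = 1,194² × 9.83 / (2 × 24,600) = 284.8374.

S ≈ €285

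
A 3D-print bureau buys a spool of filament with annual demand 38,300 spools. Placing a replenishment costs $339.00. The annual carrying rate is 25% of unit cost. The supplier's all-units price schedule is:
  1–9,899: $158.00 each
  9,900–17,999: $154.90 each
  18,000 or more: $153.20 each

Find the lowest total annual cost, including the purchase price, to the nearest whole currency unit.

Holding cost per unit per year at price C is H = 0.25·C.
Candidates are each tier's EOQ (if it falls in that tier) and each price-break quantity.
EOQ at $158.00 = 810.8 (feasible in tier 1): TC = 38,300×$158.00 + (38,300/810.8)×339 + (810.8/2)×0.25×$158.00 = $6,083,426.74.
EOQ at $154.90 = 818.9 < 9900, so use break Q=9900: TC = 38,300×$154.90 + (38,300/9900.0)×339 + (9900.0/2)×0.25×$154.90 = $6,125,670.23.
EOQ at $153.20 = 823.4 < 18000, so use break Q=18000: TC = 38,300×$153.20 + (38,300/18000.0)×339 + (18000.0/2)×0.25×$153.20 = $6,212,981.32.
Lowest total cost among the candidates is at Q = 810.8.

TC* ≈ $6,083,427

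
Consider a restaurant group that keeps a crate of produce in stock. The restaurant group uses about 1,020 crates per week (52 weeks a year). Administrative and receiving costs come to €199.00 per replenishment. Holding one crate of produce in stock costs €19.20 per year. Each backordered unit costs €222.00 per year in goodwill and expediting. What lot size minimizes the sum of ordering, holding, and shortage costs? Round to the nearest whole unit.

Q* ≈ 1,093 crates

Annual demand D = 1,020 × 52 = 53,040.
With planned backorders, Q* = √(2DS/H) · √((H+B)/B).
√(2DS/H) = √(2 × 53,040 × 199 / 19.2) = 1048.559.
√((H+B)/B) = √((19.2+222)/222) = 1.0423.
Q* ≈ 1092.961.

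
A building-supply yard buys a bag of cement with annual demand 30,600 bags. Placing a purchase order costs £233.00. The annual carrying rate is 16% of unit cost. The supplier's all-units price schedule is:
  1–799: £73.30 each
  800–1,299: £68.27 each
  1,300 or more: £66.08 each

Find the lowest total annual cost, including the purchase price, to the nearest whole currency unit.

TC* ≈ £2,034,405

Holding cost per unit per year at price C is H = 0.16·C.
Evaluate total cost at each tier's feasible EOQ or, if the EOQ is below the tier, at the tier's minimum quantity.
Tier 1 (£73.30): EOQ = 1102.7 exceeds tier's upper bound 799, so this tier is dominated.
EOQ at £68.27 = 1142.6 (feasible in tier 2): TC = 30,600×£68.27 + (30,600/1142.6)×233 + (1142.6/2)×0.16×£68.27 = £2,101,542.40.
EOQ at £66.08 = 1161.3 < 1300, so use break Q=1300: TC = 30,600×£66.08 + (30,600/1300.0)×233 + (1300.0/2)×0.16×£66.08 = £2,034,404.78.
Lowest total cost among the candidates is at Q = 1300.0.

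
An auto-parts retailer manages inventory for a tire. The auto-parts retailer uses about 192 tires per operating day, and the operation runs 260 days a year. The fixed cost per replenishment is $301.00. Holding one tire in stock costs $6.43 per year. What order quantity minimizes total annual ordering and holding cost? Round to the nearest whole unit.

Q* ≈ 2,162 tires

Annual demand D = 192 × 260 = 49,920.
EOQ = √(2DS / H) = √(2 × 49,920 × 301 / 6.43).
= √(30,051,840 / 6.43) = √4,673,692.0684 ≈ 2161.872.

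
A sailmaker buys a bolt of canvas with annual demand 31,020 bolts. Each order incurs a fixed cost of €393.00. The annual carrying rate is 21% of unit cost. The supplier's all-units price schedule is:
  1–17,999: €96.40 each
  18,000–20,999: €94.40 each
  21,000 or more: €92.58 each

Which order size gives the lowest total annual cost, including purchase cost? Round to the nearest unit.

Holding cost per unit per year at price C is H = 0.21·C.
Candidates are each tier's EOQ (if it falls in that tier) and each price-break quantity.
EOQ at €96.40 = 1097.4 (feasible in tier 1): TC = 31,020×€96.40 + (31,020/1097.4)×393 + (1097.4/2)×0.21×€96.40 = €3,012,544.74.
EOQ at €94.40 = 1109.0 < 18000, so use break Q=18000: TC = 31,020×€94.40 + (31,020/18000.0)×393 + (18000.0/2)×0.21×€94.40 = €3,107,381.27.
EOQ at €92.58 = 1119.9 < 21000, so use break Q=21000: TC = 31,020×€92.58 + (31,020/21000.0)×393 + (21000.0/2)×0.21×€92.58 = €3,076,551.02.
Lowest total cost is €3,012,544.74 at Q = 1097.4.

Q* ≈ 1,097 bolts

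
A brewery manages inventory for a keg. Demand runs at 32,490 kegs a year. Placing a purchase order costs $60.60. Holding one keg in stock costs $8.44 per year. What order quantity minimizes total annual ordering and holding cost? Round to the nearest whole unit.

Q* ≈ 683 kegs

EOQ = √(2DS / H) = √(2 × 32,490 × 60.6 / 8.44).
= √(3,937,788 / 8.44) = √466,562.5592 ≈ 683.054.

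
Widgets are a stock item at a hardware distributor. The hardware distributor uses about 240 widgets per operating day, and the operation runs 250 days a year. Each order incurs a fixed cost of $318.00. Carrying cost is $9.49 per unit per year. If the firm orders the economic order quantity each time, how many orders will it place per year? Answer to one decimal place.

Annual demand D = 240 × 250 = 60,000.
EOQ = √(2DS/H) = √(2 × 60,000 × 318 / 9.49) ≈ 2005.26.
Orders per year = D / Q* = 60,000 / 2005.26 ≈ 29.921.

N ≈ 29.9 orders per year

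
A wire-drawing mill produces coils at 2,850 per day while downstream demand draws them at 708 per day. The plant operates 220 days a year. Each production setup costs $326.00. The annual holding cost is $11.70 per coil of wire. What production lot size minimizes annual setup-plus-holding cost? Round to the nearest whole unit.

Annual demand D = 708 × 220 = 155,760.
Production build-up factor (1 − d/p) = 1 − 708/2,850 = 0.7516.
Q* = √(2DS / (H(1 − d/p))) = √(2 × 155,760 × 326 / (11.7 × 0.7516)).
= √(101,555,520 / 8.7935) ≈ 3398.377.

Q* ≈ 3,398 coils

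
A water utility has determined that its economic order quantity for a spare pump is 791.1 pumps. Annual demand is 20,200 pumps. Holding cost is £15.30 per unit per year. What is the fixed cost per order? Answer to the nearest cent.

Invert the EOQ relation Q*² = 2DS/H.
From Q* = √(2DS/H): S = Q*²H / (2D) = 791.1² × 15.3 / (2 × 20,200) = 237.0134.

S ≈ £237.01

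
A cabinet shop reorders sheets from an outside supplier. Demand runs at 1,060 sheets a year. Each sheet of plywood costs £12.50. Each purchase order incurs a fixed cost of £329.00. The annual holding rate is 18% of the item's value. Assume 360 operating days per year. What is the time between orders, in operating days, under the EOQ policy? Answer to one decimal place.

Holding cost H = 0.18 × £12.50 = £2.2500 per unit per year.
The optimal lot size = √(2DS/H) = √(2 × 1,060 × 329 / 2.25) ≈ 556.77.
Cycle time = Q*/D × 360 = 556.77 / 1,060 × 360 ≈ 189.091 days.

T ≈ 189.1 days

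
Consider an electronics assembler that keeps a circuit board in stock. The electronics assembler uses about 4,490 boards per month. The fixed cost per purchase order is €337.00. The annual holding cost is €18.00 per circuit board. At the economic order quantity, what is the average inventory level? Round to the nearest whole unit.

Annual demand D = 4,490 × 12 = 53,880.
EOQ = √(2DS/H) = √(2 × 53,880 × 337 / 18) ≈ 1420.39.
Average inventory = Q*/2 ≈ 1420.39 / 2 = 710.195.

Average inventory ≈ 710 boards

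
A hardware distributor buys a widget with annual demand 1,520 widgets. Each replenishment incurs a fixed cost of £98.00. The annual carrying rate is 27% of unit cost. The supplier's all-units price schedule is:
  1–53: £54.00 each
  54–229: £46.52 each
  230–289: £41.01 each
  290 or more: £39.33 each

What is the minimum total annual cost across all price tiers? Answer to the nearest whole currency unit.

TC* ≈ £61,835

Holding cost per unit per year at price C is H = 0.27·C.
Candidates are each tier's EOQ (if it falls in that tier) and each price-break quantity.
Tier 1 (£54.00): EOQ = 142.9 exceeds tier's upper bound 53, so this tier is dominated.
EOQ at £46.52 = 154.0 (feasible in tier 2): TC = 1,520×£46.52 + (1,520/154.0)×98 + (154.0/2)×0.27×£46.52 = £72,644.82.
EOQ at £41.01 = 164.0 < 230, so use break Q=230: TC = 1,520×£41.01 + (1,520/230.0)×98 + (230.0/2)×0.27×£41.01 = £64,256.21.
EOQ at £39.33 = 167.5 < 290, so use break Q=290: TC = 1,520×£39.33 + (1,520/290.0)×98 + (290.0/2)×0.27×£39.33 = £61,835.02.
Lowest total cost among the candidates is at Q = 290.0.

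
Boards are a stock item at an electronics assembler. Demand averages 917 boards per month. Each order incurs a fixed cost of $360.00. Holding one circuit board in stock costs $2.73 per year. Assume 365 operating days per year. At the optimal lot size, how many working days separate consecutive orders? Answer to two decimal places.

T ≈ 56.51 days

Annual demand D = 917 × 12 = 11,004.
EOQ = √(2DS/H) = √(2 × 11,004 × 360 / 2.73) ≈ 1703.57.
Cycle time = Q*/D × 365 = 1703.57 / 11,004 × 365 ≈ 56.507 days.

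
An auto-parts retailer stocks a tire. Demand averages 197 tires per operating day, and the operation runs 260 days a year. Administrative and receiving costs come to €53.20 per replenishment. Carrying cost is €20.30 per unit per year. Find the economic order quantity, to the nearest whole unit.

Q* ≈ 518 tires

Annual demand D = 197 × 260 = 51,220.
EOQ = √(2DS / H) = √(2 × 51,220 × 53.2 / 20.3).
= √(5,449,808 / 20.3) = √268,463.4483 ≈ 518.135.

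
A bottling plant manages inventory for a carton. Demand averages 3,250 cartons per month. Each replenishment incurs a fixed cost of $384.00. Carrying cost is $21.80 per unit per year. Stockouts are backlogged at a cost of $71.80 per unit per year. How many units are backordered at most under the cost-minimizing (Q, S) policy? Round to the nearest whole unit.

Annual demand D = 3,250 × 12 = 39,000.
With planned backorders, Q* = √(2DS/H) · √((H+B)/B).
√(2DS/H) = √(2 × 39,000 × 384 / 21.8) = 1172.154.
√((H+B)/B) = √((21.8+71.8)/71.8) = 1.1418.
Q* ≈ 1338.321.
S* = Q* · H/(H+B) = 1338.321 × 21.8/93.6 ≈ 311.703.

S* ≈ 312 cartons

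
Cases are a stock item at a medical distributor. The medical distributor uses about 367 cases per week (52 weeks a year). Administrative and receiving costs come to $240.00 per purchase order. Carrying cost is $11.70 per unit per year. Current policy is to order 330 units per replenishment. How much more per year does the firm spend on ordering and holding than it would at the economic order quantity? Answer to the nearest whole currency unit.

Extra cost ≈ $5,457 per year

Annual demand D = 367 × 52 = 19,084.
EOQ = √(2DS/H) = √(2 × 19,084 × 240 / 11.7) ≈ 884.84.
Cost at Q* = (D/Q*)S + (Q*/2)H = √(2DSH) ≈ $10,352.57.
Cost at Q = 330: (19,084/330)×240 + (330/2)×11.7 = $13,879.27 + $1,930.50 = $15,809.77.
Excess = $15,809.77 − $10,352.57 = $5,457.20.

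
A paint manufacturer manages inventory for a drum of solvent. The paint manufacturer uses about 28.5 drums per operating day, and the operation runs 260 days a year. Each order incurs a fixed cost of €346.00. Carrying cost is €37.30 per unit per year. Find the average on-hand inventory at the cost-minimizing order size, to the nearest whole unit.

Average inventory ≈ 185 drums

Annual demand D = 28.5 × 260 = 7,410.
Q* = √(2DS/H) = √(2 × 7,410 × 346 / 37.3) ≈ 370.77.
Average inventory = Q*/2 ≈ 370.77 / 2 = 185.386.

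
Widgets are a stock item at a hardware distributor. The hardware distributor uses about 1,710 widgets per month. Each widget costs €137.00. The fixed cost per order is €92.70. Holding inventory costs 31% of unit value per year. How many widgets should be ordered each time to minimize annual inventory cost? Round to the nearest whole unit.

Q* ≈ 299 widgets

Annual demand D = 1,710 × 12 = 20,520.
Holding cost H = 0.31 × €137.00 = €42.4700 per unit per year.
EOQ = √(2DS / H) = √(2 × 20,520 × 92.7 / 42.47).
= √(3,804,408 / 42.47) = √89,578.7144 ≈ 299.297.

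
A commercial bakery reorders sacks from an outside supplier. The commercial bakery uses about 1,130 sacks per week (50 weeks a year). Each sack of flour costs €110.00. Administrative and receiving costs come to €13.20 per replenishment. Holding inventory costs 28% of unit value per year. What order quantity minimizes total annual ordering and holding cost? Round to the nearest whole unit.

Annual demand D = 1,130 × 50 = 56,500.
Holding cost H = 0.28 × €110.00 = €30.8000 per unit per year.
EOQ = √(2DS / H) = √(2 × 56,500 × 13.2 / 30.8).
= √(1,491,600 / 30.8) = √48,428.5714 ≈ 220.065.

Q* ≈ 220 sacks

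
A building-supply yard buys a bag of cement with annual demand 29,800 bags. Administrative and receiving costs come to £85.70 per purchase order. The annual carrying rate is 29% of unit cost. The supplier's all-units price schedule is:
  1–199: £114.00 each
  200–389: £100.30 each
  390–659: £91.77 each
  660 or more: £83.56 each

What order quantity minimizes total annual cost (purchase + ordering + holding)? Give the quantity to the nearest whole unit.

Holding cost per unit per year at price C is H = 0.29·C.
For each price level, check whether its EOQ is feasible; otherwise the best quantity at that price is the breakpoint.
Tier 1 (£114.00): EOQ = 393.1 exceeds tier's upper bound 199, so this tier is dominated.
Tier 2 (£100.30): EOQ = 419.0 exceeds tier's upper bound 389, so this tier is dominated.
EOQ at £91.77 = 438.1 (feasible in tier 3): TC = 29,800×£91.77 + (29,800/438.1)×85.7 + (438.1/2)×0.29×£91.77 = £2,746,405.04.
EOQ at £83.56 = 459.1 < 660, so use break Q=660: TC = 29,800×£83.56 + (29,800/660.0)×85.7 + (660.0/2)×0.29×£83.56 = £2,501,954.18.
Lowest total cost is £2,501,954.18 at Q = 660.0.

Q* ≈ 660 bags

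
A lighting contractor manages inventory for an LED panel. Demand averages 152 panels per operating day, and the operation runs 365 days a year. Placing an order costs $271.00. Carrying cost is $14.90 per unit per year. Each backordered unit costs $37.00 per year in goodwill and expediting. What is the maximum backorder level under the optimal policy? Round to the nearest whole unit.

S* ≈ 483 panels

Annual demand D = 152 × 365 = 55,480.
With planned backorders, Q* = √(2DS/H) · √((H+B)/B).
√(2DS/H) = √(2 × 55,480 × 271 / 14.9) = 1420.610.
√((H+B)/B) = √((14.9+37)/37) = 1.1844.
Q* ≈ 1682.510.
S* = Q* · H/(H+B) = 1682.510 × 14.9/51.9 ≈ 483.033.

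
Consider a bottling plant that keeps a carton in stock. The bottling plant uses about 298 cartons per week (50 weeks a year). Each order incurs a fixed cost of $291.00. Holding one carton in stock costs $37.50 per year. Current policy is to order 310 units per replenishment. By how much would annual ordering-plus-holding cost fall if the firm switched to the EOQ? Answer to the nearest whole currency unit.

Annual demand D = 298 × 50 = 14,900.
EOQ = √(2DS/H) = √(2 × 14,900 × 291 / 37.5) ≈ 480.88.
Cost at Q* = (D/Q*)S + (Q*/2)H = √(2DSH) ≈ $18,033.09.
Cost at Q = 310: (14,900/310)×291 + (310/2)×37.5 = $13,986.77 + $5,812.50 = $19,799.27.
Excess = $19,799.27 − $18,033.09 = $1,766.18.

Extra cost ≈ $1,766 per year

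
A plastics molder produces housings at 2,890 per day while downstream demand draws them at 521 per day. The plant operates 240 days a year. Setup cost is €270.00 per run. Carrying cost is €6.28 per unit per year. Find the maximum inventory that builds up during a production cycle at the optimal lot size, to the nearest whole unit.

I_max ≈ 2,969 housings

Annual demand D = 521 × 240 = 125,040.
Production build-up factor (1 − d/p) = 1 − 521/2,890 = 0.8197.
Q* = √(2DS / (H(1 − d/p))) = √(2 × 125,040 × 270 / (6.28 × 0.8197)).
= √(67,521,600 / 5.1479) ≈ 3621.662.
Maximum inventory = Q*(1 − d/p) = 3621.662 × 0.8197 ≈ 2968.760.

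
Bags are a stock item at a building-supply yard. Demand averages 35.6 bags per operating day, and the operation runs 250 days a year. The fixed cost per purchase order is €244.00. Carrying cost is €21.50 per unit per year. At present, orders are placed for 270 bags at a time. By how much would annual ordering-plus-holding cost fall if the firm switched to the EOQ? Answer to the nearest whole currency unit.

Annual demand D = 35.6 × 250 = 8,900.
EOQ = √(2DS/H) = √(2 × 8,900 × 244 / 21.5) ≈ 449.45.
Cost at Q* = (D/Q*)S + (Q*/2)H = √(2DSH) ≈ €9,663.27.
Cost at Q = 270: (8,900/270)×244 + (270/2)×21.5 = €8,042.96 + €2,902.50 = €10,945.46.
Excess = €10,945.46 − €9,663.27 = €1,282.19.

Extra cost ≈ €1,282 per year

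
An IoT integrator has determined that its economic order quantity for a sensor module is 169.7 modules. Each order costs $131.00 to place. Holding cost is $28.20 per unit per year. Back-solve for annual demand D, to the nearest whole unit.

Invert the EOQ relation Q*² = 2DS/H.
From Q* = √(2DS/H): D = Q*²H / (2S) = 169.7² × 28.2 / (2 × 131) = 3099.642.

D ≈ 3,100 modules per year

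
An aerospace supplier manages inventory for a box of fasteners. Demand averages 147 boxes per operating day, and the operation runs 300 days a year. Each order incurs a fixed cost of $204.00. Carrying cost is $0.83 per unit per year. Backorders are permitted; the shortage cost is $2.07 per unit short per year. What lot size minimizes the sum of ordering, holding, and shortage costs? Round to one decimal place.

Q* ≈ 5,510.9 boxes

Annual demand D = 147 × 300 = 44,100.
With planned backorders, Q* = √(2DS/H) · √((H+B)/B).
√(2DS/H) = √(2 × 44,100 × 204 / 0.83) = 4655.972.
√((H+B)/B) = √((0.83+2.07)/2.07) = 1.1836.
Q* ≈ 5510.921.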